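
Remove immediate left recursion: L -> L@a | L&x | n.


Left-recursive alternatives: L@a, L&x; non-recursive: n
Introduce L': L -> nL', L' -> @aL' | &xL' | ε


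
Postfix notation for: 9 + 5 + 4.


Left to right (same or higher precedence on left)
Postfix: 9 5 + 4 +


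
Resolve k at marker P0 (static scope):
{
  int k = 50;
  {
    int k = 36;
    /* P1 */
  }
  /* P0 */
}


k declared in the same block as P0
k = 50


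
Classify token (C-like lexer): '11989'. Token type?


Pattern: digits only
Type: INTEGER_LITERAL


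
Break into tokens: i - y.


Scan left to right, longest-match per lexeme
Tokens: ID(i), OP(-), ID(y)


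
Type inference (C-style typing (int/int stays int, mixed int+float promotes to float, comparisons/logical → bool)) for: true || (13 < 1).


Operand types: bool || bool
Rule: logical operators take bool operands and yield bool
Result type: bool


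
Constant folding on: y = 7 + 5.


7 + 5 = 12 at compile time
Optimized: y = 12


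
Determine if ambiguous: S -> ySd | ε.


balanced y^n…d^n: each string has a unique parse
Unambiguous


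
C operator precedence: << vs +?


'+' is additive (level 9); '<<' is shift (level 8)
Higher level binds tighter
'+' has higher precedence than '<<'


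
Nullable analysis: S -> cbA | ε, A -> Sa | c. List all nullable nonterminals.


A nonterminal is nullable iff some alternative derives ε (directly, or every symbol in it is nullable)
Nullable: {S}


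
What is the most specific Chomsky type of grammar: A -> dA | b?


Right-linear: every RHS is a terminal or a terminal followed by one nonterminal
Classification: Type 3 (Regular)


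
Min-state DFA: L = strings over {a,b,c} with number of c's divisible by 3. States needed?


Track (count of c) mod 3: states 0..2, accept at 0
Minimal DFA: 3 states


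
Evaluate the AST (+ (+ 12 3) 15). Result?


Evaluate inner: (+ 12 3) = 15
Evaluate root: (+ 15 15) = 30
Result: 30


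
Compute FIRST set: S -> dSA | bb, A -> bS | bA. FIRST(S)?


Per alternative of S: FIRST(dSA) = {d}; FIRST(bb) = {b}
FIRST(S) = {b, d}


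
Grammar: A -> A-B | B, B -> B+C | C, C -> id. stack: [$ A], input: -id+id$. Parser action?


shift '-' to continue A -> A-B
Action: shift


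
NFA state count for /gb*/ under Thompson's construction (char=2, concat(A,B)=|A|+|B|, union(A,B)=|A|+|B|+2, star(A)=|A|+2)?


Syntax tree has 2 char leaf(s), 0 union(s), 1 star(s)
chars contribute 2×2 = 4; each union adds +2; each star adds +2
Total: 4 + 0 + 2 = 6 states


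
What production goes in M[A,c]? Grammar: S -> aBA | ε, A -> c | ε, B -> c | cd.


For [A, c]: 'c' ∈ FIRST(c)
Entry: A -> c


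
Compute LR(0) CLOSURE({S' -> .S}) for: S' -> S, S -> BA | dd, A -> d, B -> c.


Start: S' -> .S
For each item with dot before a nonterminal B, add B -> .γ for every B-production
Closure: [S' -> .S, S -> .BA, S -> .dd, B -> .c]


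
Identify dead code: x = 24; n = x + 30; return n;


x is read by n's definition; n is returned
No dead code


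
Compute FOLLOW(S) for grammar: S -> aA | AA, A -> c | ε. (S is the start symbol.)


$ ∈ FOLLOW(S). For each A -> αBβ: add FIRST(β)\{ε} to FOLLOW(B); if β nullable, add FOLLOW(A).
FOLLOW(S) = {$}


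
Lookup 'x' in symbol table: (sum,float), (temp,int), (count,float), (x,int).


Lookup 'x' → type int


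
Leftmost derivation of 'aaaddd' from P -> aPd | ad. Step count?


Derivation: P => aPd => aaPdd => aaaddd
Steps: 3


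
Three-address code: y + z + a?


Break into single-operator statements:
t1 = y + z
t2 = t1 + a


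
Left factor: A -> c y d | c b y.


Common prefix: 'c'
Factored: A -> c A', A' -> y d | b y


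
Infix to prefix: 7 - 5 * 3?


'*' binds tighter: tree is (- 7 (* 5 3))
Prefix: - 7 * 5 3


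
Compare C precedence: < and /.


'/' is multiplicative (level 10); '<' is relational (level 7)
Higher level binds tighter
'/' has higher precedence than '<'


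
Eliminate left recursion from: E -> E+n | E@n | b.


Left-recursive alternatives: E+n, E@n; non-recursive: b
Introduce E': E -> bE', E' -> +nE' | @nE' | ε


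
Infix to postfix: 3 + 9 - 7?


Left to right (same or higher precedence on left)
Postfix: 3 9 + 7 -


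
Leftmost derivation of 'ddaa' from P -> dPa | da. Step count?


Derivation: P => dPa => ddaa
Steps: 2


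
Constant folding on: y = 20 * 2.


20 * 2 = 40 at compile time
Optimized: y = 40


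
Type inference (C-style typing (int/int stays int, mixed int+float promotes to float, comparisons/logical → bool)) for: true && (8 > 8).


Operand types: bool && bool
Rule: logical operators take bool operands and yield bool
Result type: bool


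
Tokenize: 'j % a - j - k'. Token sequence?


Scan left to right, longest-match per lexeme
Tokens: ID(j), OP(%), ID(a), OP(-), ID(j), OP(-), ID(k)


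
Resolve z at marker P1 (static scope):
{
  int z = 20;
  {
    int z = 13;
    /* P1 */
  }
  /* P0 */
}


z declared in the same block as P1
z = 13


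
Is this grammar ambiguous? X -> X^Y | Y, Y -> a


precedence layered via separate nonterminal Y: deterministic
Unambiguous


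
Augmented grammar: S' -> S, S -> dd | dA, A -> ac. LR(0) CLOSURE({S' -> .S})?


Start: S' -> .S
For each item with dot before a nonterminal B, add B -> .γ for every B-production
Closure: [S' -> .S, S -> .dd, S -> .dA]


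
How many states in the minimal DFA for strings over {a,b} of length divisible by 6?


Track length mod 6: states 0..5, accept at 0
Minimal DFA: 6 states


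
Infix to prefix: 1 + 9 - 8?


left-to-right (same/higher precedence on left): tree is (- (+ 1 9) 8)
Prefix: - + 1 9 8


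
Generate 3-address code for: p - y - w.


Break into single-operator statements:
t1 = p - y
t2 = t1 - w


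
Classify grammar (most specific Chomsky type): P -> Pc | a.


Left-linear: every RHS is a terminal or one nonterminal followed by a terminal
Classification: Type 3 (Regular)


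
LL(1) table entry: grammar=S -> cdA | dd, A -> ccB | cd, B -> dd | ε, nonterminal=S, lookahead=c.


For [S, c]: 'c' ∈ FIRST(cdA)
Entry: S -> cdA


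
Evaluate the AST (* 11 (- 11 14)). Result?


Evaluate inner: (- 11 14) = -3
Evaluate root: (* 11 -3) = -33
Result: -33


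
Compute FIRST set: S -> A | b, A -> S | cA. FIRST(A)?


Per alternative of A: FIRST(S) = {b, c}; FIRST(cA) = {c}
FIRST(A) = {b, c}


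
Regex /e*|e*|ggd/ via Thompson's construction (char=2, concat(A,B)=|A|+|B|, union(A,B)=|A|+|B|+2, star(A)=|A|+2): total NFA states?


Syntax tree has 5 char leaf(s), 2 union(s), 2 star(s)
chars contribute 5×2 = 10; each union adds +2; each star adds +2
Total: 10 + 4 + 4 = 18 states


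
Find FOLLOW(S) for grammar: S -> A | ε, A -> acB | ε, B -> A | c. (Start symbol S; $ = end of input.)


$ ∈ FOLLOW(S). For each A -> αBβ: add FIRST(β)\{ε} to FOLLOW(B); if β nullable, add FOLLOW(A).
FOLLOW(S) = {$}


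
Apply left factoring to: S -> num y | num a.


Common prefix: 'num'
Factored: S -> num S', S' -> y | a


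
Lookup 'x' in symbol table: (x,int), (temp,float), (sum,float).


Lookup 'x' → type int


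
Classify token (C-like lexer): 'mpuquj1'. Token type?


Pattern: letter/underscore followed by alphanumerics, not a keyword
Type: IDENTIFIER


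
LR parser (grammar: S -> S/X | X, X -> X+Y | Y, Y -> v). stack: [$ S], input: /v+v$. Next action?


shift '/' to continue S -> S/X
Action: shift


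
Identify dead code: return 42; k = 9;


statement follows a return and is unreachable
Dead: 'k = 9'


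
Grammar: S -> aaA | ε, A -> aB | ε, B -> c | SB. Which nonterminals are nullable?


A nonterminal is nullable iff some alternative derives ε (directly, or every symbol in it is nullable)
Nullable: {A, S}


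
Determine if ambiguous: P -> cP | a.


right-linear, alternatives start with distinct terminals 'c' vs 'a': unique leftmost derivation
Unambiguous


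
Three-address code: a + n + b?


Break into single-operator statements:
t1 = a + n
t2 = t1 + b


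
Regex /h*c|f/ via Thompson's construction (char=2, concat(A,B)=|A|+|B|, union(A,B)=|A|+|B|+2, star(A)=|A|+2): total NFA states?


Syntax tree has 3 char leaf(s), 1 union(s), 1 star(s)
chars contribute 3×2 = 6; each union adds +2; each star adds +2
Total: 6 + 2 + 2 = 10 states


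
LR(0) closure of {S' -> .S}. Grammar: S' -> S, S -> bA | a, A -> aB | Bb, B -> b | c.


Start: S' -> .S
For each item with dot before a nonterminal B, add B -> .γ for every B-production
Closure: [S' -> .S, S -> .bA, S -> .a]


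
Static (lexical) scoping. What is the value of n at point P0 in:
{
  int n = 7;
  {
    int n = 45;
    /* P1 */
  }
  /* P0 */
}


n declared in the same block as P0
n = 7


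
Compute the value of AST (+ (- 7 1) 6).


Evaluate inner: (- 7 1) = 6
Evaluate root: (+ 6 6) = 12
Result: 12


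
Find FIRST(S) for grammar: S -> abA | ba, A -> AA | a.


Per alternative of S: FIRST(abA) = {a}; FIRST(ba) = {b}
FIRST(S) = {a, b}


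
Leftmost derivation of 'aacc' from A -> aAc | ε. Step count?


Derivation: A => aAc => aaAcc => aacc
Steps: 3


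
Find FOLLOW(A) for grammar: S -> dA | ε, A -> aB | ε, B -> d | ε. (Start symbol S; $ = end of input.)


$ ∈ FOLLOW(S). For each A -> αBβ: add FIRST(β)\{ε} to FOLLOW(B); if β nullable, add FOLLOW(A).
FOLLOW(A) = {$}


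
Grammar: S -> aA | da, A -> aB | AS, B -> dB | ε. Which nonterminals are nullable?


A nonterminal is nullable iff some alternative derives ε (directly, or every symbol in it is nullable)
Nullable: {B}


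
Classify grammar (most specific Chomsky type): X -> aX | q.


Right-linear: every RHS is a terminal or a terminal followed by one nonterminal
Classification: Type 3 (Regular)


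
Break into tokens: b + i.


Scan left to right, longest-match per lexeme
Tokens: ID(b), OP(+), ID(i)


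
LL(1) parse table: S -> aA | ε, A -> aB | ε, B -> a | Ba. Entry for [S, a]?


For [S, a]: 'a' ∈ FIRST(aA)
Entry: S -> aA


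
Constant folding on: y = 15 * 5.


15 * 5 = 75 at compile time
Optimized: y = 75


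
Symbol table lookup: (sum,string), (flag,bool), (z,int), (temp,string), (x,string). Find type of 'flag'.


Lookup 'flag' → type bool


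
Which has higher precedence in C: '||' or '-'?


'-' is additive (level 9); '||' is logical OR (level 1)
Higher level binds tighter
'-' has higher precedence than '||'


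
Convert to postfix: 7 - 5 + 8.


Left to right (same or higher precedence on left)
Postfix: 7 5 - 8 +


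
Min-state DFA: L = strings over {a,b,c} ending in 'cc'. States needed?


Track the longest suffix of input matching a prefix of 'cc': 3 classes (prefixes of length 0..2)
Minimal DFA: 3 states


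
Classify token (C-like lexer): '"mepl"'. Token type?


Pattern: double-quoted sequence
Type: STRING_LITERAL


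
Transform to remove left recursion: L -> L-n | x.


Left-recursive alternatives: L-n; non-recursive: x
Introduce L': L -> xL', L' -> -nL' | ε


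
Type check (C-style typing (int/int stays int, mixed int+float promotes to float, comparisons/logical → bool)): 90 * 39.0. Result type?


Operand types: int * float
Rule: mixed int/float promotes to float; int/int stays int
Result type: float


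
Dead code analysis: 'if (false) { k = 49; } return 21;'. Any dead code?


condition is constant false, so the whole block is unreachable
Dead: 'if (false) { k = 49; }'


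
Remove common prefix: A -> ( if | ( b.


Common prefix: '('
Factored: A -> ( A', A' -> if | b


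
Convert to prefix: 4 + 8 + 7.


left-to-right (same/higher precedence on left): tree is (+ (+ 4 8) 7)
Prefix: + + 4 8 7


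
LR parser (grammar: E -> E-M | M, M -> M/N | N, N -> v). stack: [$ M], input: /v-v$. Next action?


shift '/' to continue M -> M/N
Action: shift


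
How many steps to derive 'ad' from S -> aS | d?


Derivation: S => aS => ad
Steps: 2


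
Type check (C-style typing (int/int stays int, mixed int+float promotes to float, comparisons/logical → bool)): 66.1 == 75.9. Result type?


Operand types: float == float
Rule: comparison yields bool
Result type: bool


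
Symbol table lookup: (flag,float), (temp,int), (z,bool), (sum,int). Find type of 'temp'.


Lookup 'temp' → type int


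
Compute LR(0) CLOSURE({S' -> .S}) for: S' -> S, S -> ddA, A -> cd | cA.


Start: S' -> .S
For each item with dot before a nonterminal B, add B -> .γ for every B-production
Closure: [S' -> .S, S -> .ddA]


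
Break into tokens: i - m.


Scan left to right, longest-match per lexeme
Tokens: ID(i), OP(-), ID(m)


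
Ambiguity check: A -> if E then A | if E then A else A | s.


dangling else: 'if E then if E then s else s' parses two ways
Ambiguous


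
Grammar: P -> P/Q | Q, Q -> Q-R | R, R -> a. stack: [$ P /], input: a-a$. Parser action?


no handle ('P/' is not any RHS); shift 'a'
Action: shift


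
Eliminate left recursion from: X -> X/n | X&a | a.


Left-recursive alternatives: X/n, X&a; non-recursive: a
Introduce X': X -> aX', X' -> /nX' | &aX' | ε


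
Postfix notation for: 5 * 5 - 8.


Left to right (same or higher precedence on left)
Postfix: 5 5 * 8 -


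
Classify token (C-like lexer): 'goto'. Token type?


Pattern: reserved word
Type: KEYWORD


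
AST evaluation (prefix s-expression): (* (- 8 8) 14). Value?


Evaluate inner: (- 8 8) = 0
Evaluate root: (* 0 14) = 0
Result: 0


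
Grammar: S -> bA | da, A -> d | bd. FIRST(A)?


Per alternative of A: FIRST(d) = {d}; FIRST(bd) = {b}
FIRST(A) = {b, d}


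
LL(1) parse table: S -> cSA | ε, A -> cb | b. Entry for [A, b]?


For [A, b]: 'b' ∈ FIRST(b)
Entry: A -> b


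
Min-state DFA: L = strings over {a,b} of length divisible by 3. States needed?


Track length mod 3: states 0..2, accept at 0
Minimal DFA: 3 states


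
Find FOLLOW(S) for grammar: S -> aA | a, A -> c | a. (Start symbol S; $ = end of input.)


$ ∈ FOLLOW(S). For each A -> αBβ: add FIRST(β)\{ε} to FOLLOW(B); if β nullable, add FOLLOW(A).
FOLLOW(S) = {$}


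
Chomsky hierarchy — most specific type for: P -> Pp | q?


Left-linear: every RHS is a terminal or one nonterminal followed by a terminal
Classification: Type 3 (Regular)


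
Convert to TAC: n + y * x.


Break into single-operator statements:
t1 = y * x
t2 = n + t1


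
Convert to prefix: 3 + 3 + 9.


left-to-right (same/higher precedence on left): tree is (+ (+ 3 3) 9)
Prefix: + + 3 3 9


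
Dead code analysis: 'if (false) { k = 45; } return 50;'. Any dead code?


condition is constant false, so the whole block is unreachable
Dead: 'if (false) { k = 45; }'


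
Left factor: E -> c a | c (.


Common prefix: 'c'
Factored: E -> c E', E' -> a | (


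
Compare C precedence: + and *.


'*' is multiplicative (level 10); '+' is additive (level 9)
Higher level binds tighter
'*' has higher precedence than '+'


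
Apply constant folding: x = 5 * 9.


5 * 9 = 45 at compile time
Optimized: x = 45


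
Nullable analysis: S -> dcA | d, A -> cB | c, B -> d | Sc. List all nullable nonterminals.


A nonterminal is nullable iff some alternative derives ε (directly, or every symbol in it is nullable)
Nullable: {}


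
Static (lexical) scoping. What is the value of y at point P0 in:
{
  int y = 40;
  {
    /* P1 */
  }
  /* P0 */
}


y declared in the same block as P0
y = 40


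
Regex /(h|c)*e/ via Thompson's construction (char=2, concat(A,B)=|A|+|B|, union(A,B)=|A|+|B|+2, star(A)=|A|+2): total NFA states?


Syntax tree has 3 char leaf(s), 1 union(s), 1 star(s)
chars contribute 3×2 = 6; each union adds +2; each star adds +2
Total: 6 + 2 + 2 = 10 states


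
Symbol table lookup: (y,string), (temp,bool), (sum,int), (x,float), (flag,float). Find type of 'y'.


Lookup 'y' → type string


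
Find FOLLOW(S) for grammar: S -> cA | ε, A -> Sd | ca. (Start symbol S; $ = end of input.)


$ ∈ FOLLOW(S). For each A -> αBβ: add FIRST(β)\{ε} to FOLLOW(B); if β nullable, add FOLLOW(A).
FOLLOW(S) = {$, d}


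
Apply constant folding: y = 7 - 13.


7 - 13 = -6 at compile time
Optimized: y = -6


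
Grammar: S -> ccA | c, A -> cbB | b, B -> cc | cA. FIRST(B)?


Per alternative of B: FIRST(cc) = {c}; FIRST(cA) = {c}
FIRST(B) = {c}


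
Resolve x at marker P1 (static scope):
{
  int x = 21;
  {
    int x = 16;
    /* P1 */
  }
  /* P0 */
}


x declared in the same block as P1
x = 16


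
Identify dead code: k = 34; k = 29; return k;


first assignment to k is overwritten before any read
Dead: 'k = 34'


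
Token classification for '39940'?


Pattern: digits only
Type: INTEGER_LITERAL


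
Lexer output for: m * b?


Scan left to right, longest-match per lexeme
Tokens: ID(m), OP(*), ID(b)


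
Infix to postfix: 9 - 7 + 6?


Left to right (same or higher precedence on left)
Postfix: 9 7 - 6 +


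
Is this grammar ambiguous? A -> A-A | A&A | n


'n-n&n' has two parse trees (no precedence encoded between - and &)
Ambiguous


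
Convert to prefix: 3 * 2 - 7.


left-to-right (same/higher precedence on left): tree is (- (* 3 2) 7)
Prefix: - * 3 2 7


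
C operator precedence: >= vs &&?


'>=' is relational (level 7); '&&' is logical AND (level 2)
Higher level binds tighter
'>=' has higher precedence than '&&'


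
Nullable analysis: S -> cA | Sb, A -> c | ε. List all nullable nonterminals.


A nonterminal is nullable iff some alternative derives ε (directly, or every symbol in it is nullable)
Nullable: {A}


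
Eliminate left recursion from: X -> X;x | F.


Left-recursive alternatives: X;x; non-recursive: F
Introduce X': X -> FX', X' -> ;xX' | ε


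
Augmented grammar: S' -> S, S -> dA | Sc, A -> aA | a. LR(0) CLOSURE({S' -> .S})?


Start: S' -> .S
For each item with dot before a nonterminal B, add B -> .γ for every B-production
Closure: [S' -> .S, S -> .dA, S -> .Sc]


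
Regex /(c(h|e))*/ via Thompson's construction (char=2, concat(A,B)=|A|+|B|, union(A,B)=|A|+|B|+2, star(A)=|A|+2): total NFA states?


Syntax tree has 3 char leaf(s), 1 union(s), 1 star(s)
chars contribute 3×2 = 6; each union adds +2; each star adds +2
Total: 6 + 2 + 2 = 10 states


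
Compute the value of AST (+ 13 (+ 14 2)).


Evaluate inner: (+ 14 2) = 16
Evaluate root: (+ 13 16) = 29
Result: 29


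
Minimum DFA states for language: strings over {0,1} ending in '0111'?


Track the longest suffix of input matching a prefix of '0111': 5 classes (prefixes of length 0..4)
Minimal DFA: 5 states


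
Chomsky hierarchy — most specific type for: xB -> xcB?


LHS has context (more than one symbol) and |LHS| ≤ |RHS|
Classification: Type 1 (Context-Sensitive)


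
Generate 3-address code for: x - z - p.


Break into single-operator statements:
t1 = x - z
t2 = t1 - p


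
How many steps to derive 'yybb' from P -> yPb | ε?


Derivation: P => yPb => yyPbb => yybb
Steps: 3


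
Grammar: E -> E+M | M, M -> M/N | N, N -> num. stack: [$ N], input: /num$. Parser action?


'N' (not preceded by M/) is the handle for M -> N
Action: reduce (M -> N)


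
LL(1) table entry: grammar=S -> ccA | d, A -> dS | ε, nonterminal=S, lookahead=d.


For [S, d]: 'd' ∈ FIRST(d)
Entry: S -> d


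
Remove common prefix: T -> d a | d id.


Common prefix: 'd'
Factored: T -> d T', T' -> a | id


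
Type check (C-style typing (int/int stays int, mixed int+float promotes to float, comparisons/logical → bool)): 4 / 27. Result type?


Operand types: int / int
Rule: mixed int/float promotes to float; int/int stays int
Result type: int


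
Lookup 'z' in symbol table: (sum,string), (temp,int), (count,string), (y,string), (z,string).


Lookup 'z' → type string


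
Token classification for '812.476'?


Pattern: digits with a decimal point
Type: FLOAT_LITERAL


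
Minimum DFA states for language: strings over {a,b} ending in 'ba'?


Track the longest suffix of input matching a prefix of 'ba': 3 classes (prefixes of length 0..2)
Minimal DFA: 3 states


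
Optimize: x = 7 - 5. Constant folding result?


7 - 5 = 2 at compile time
Optimized: x = 2


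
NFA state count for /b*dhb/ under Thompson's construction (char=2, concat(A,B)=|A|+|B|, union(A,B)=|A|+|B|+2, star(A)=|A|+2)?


Syntax tree has 4 char leaf(s), 0 union(s), 1 star(s)
chars contribute 4×2 = 8; each union adds +2; each star adds +2
Total: 8 + 0 + 2 = 10 states


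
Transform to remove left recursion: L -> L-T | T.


Left-recursive alternatives: L-T; non-recursive: T
Introduce L': L -> TL', L' -> -TL' | ε


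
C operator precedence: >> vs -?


'-' is additive (level 9); '>>' is shift (level 8)
Higher level binds tighter
'-' has higher precedence than '>>'


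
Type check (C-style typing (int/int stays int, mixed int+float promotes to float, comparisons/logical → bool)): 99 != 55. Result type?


Operand types: int != int
Rule: comparison yields bool
Result type: bool


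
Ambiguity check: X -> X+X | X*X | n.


'n+n*n' has two parse trees (no precedence encoded between + and *)
Ambiguous


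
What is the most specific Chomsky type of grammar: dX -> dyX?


LHS has context (more than one symbol) and |LHS| ≤ |RHS|
Classification: Type 1 (Context-Sensitive)


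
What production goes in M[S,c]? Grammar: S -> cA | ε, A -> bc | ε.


For [S, c]: 'c' ∈ FIRST(cA)
Entry: S -> cA


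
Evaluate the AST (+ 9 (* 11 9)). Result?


Evaluate inner: (* 11 9) = 99
Evaluate root: (+ 9 99) = 108
Result: 108


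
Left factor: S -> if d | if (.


Common prefix: 'if'
Factored: S -> if S', S' -> d | (


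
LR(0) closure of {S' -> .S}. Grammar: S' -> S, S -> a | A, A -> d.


Start: S' -> .S
For each item with dot before a nonterminal B, add B -> .γ for every B-production
Closure: [S' -> .S, S -> .a, S -> .A, A -> .d]


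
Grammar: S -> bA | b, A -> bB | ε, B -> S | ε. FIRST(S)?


Per alternative of S: FIRST(bA) = {b}; FIRST(b) = {b}
FIRST(S) = {b}


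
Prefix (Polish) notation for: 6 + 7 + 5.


left-to-right (same/higher precedence on left): tree is (+ (+ 6 7) 5)
Prefix: + + 6 7 5


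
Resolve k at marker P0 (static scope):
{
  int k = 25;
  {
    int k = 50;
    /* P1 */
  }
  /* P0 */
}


k declared in the same block as P0
k = 25


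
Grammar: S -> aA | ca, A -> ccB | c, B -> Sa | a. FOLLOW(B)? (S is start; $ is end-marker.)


$ ∈ FOLLOW(S). For each A -> αBβ: add FIRST(β)\{ε} to FOLLOW(B); if β nullable, add FOLLOW(A).
FOLLOW(B) = {$, a}


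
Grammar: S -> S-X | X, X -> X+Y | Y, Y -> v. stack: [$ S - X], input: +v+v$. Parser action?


'+' can extend X; shift to build X -> X+Y
Action: shift


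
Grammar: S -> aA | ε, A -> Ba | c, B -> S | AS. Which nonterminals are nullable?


A nonterminal is nullable iff some alternative derives ε (directly, or every symbol in it is nullable)
Nullable: {B, S}


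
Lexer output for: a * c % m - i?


Scan left to right, longest-match per lexeme
Tokens: ID(a), OP(*), ID(c), OP(%), ID(m), OP(-), ID(i)


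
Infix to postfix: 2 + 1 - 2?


Left to right (same or higher precedence on left)
Postfix: 2 1 + 2 -


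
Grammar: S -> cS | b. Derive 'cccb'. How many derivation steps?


Derivation: S => cS => ccS => cccS => cccb
Steps: 4


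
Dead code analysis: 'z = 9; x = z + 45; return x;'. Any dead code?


z is read by x's definition; x is returned
No dead code


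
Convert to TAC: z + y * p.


Break into single-operator statements:
t1 = y * p
t2 = z + t1


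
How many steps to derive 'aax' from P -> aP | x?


Derivation: P => aP => aaP => aax
Steps: 3


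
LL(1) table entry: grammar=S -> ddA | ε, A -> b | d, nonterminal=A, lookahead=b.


For [A, b]: 'b' ∈ FIRST(b)
Entry: A -> b


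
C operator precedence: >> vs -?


'-' is additive (level 9); '>>' is shift (level 8)
Higher level binds tighter
'-' has higher precedence than '>>'


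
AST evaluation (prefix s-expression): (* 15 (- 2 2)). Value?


Evaluate inner: (- 2 2) = 0
Evaluate root: (* 15 0) = 0
Result: 0


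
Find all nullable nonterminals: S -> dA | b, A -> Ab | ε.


A nonterminal is nullable iff some alternative derives ε (directly, or every symbol in it is nullable)
Nullable: {A}


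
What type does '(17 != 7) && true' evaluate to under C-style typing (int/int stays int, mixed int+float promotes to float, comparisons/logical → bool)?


Operand types: bool && bool
Rule: logical operators take bool operands and yield bool
Result type: bool


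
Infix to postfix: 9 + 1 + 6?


Left to right (same or higher precedence on left)
Postfix: 9 1 + 6 +


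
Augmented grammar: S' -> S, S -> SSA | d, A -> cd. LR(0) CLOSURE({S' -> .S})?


Start: S' -> .S
For each item with dot before a nonterminal B, add B -> .γ for every B-production
Closure: [S' -> .S, S -> .SSA, S -> .d]


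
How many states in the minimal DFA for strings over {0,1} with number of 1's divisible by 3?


Track (count of 1) mod 3: states 0..2, accept at 0
Minimal DFA: 3 states


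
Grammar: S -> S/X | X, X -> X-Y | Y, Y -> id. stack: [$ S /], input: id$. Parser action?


no handle ('S/' is not any RHS); shift 'id'
Action: shift


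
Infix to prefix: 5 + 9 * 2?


'*' binds tighter: tree is (+ 5 (* 9 2))
Prefix: + 5 * 9 2


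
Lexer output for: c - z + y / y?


Scan left to right, longest-match per lexeme
Tokens: ID(c), OP(-), ID(z), OP(+), ID(y), OP(/), ID(y)


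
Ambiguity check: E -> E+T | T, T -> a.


precedence layered via separate nonterminal T: deterministic
Unambiguous


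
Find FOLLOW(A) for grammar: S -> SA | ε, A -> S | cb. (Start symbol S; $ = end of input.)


$ ∈ FOLLOW(S). For each A -> αBβ: add FIRST(β)\{ε} to FOLLOW(B); if β nullable, add FOLLOW(A).
FOLLOW(A) = {$, c}


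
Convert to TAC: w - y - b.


Break into single-operator statements:
t1 = w - y
t2 = t1 - b


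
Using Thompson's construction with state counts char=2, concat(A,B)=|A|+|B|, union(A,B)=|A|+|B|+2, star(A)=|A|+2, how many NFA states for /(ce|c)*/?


Syntax tree has 3 char leaf(s), 1 union(s), 1 star(s)
chars contribute 3×2 = 6; each union adds +2; each star adds +2
Total: 6 + 2 + 2 = 10 states


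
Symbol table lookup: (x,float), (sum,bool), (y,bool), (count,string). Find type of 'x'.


Lookup 'x' → type float


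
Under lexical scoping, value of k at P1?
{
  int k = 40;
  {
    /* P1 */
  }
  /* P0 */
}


P1's block does not declare k; resolves to the enclosing declaration at depth 0
k = 40


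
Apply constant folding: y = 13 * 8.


13 * 8 = 104 at compile time
Optimized: y = 104


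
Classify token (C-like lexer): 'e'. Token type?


Pattern: letter/underscore followed by alphanumerics, not a keyword
Type: IDENTIFIER


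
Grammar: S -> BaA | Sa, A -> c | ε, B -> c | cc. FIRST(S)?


Per alternative of S: FIRST(BaA) = {c}; FIRST(Sa) = {c}
FIRST(S) = {c}


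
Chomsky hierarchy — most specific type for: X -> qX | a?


Right-linear: every RHS is a terminal or a terminal followed by one nonterminal
Classification: Type 3 (Regular)


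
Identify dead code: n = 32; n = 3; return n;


first assignment to n is overwritten before any read
Dead: 'n = 32'


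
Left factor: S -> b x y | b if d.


Common prefix: 'b'
Factored: S -> b S', S' -> x y | if d


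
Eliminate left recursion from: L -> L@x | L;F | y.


Left-recursive alternatives: L@x, L;F; non-recursive: y
Introduce L': L -> yL', L' -> @xL' | ;FL' | ε


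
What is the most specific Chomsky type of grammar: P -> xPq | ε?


Single nonterminal LHS, but x^n q^n is not regular
Classification: Type 2 (Context-Free)


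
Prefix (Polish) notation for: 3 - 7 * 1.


'*' binds tighter: tree is (- 3 (* 7 1))
Prefix: - 3 * 7 1


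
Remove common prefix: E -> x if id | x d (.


Common prefix: 'x'
Factored: E -> x E', E' -> if id | d (


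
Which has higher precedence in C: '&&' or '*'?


'*' is multiplicative (level 10); '&&' is logical AND (level 2)
Higher level binds tighter
'*' has higher precedence than '&&'


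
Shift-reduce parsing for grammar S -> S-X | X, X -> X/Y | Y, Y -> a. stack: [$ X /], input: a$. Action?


no handle; shift 'a'
Action: shift


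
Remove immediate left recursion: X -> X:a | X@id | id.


Left-recursive alternatives: X:a, X@id; non-recursive: id
Introduce X': X -> idX', X' -> :aX' | @idX' | ε


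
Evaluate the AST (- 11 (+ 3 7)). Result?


Evaluate inner: (+ 3 7) = 10
Evaluate root: (- 11 10) = 1
Result: 1


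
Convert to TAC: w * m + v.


Break into single-operator statements:
t1 = w * m
t2 = t1 + v


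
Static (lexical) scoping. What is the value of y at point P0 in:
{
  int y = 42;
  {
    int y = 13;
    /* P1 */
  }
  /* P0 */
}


y declared in the same block as P0
y = 42


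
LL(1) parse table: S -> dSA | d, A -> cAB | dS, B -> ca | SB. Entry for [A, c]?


For [A, c]: 'c' ∈ FIRST(cAB)
Entry: A -> cAB


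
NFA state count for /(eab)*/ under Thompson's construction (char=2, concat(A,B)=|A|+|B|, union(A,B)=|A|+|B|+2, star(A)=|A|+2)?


Syntax tree has 3 char leaf(s), 0 union(s), 1 star(s)
chars contribute 3×2 = 6; each union adds +2; each star adds +2
Total: 6 + 0 + 2 = 8 states


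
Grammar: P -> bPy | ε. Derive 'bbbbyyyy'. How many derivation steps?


Derivation: P => bPy => bbPyy => bbbPyyy => bbbbPyyyy => bbbbyyyy
Steps: 5


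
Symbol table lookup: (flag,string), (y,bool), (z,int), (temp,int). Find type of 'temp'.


Lookup 'temp' → type int


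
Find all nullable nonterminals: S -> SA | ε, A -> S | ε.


A nonterminal is nullable iff some alternative derives ε (directly, or every symbol in it is nullable)
Nullable: {A, S}


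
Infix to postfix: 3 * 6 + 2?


Left to right (same or higher precedence on left)
Postfix: 3 6 * 2 +


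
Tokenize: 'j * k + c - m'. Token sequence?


Scan left to right, longest-match per lexeme
Tokens: ID(j), OP(*), ID(k), OP(+), ID(c), OP(-), ID(m)


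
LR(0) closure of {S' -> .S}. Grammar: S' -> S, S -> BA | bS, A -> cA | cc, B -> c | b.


Start: S' -> .S
For each item with dot before a nonterminal B, add B -> .γ for every B-production
Closure: [S' -> .S, S -> .BA, S -> .bS, B -> .c, B -> .b]


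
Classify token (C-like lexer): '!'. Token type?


Pattern: operator symbol
Type: OPERATOR


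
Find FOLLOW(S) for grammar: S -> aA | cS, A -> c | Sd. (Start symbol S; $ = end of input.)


$ ∈ FOLLOW(S). For each A -> αBβ: add FIRST(β)\{ε} to FOLLOW(B); if β nullable, add FOLLOW(A).
FOLLOW(S) = {$, d}


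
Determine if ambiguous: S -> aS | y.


right-linear, alternatives start with distinct terminals 'a' vs 'y': unique leftmost derivation
Unambiguous


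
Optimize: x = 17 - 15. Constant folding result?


17 - 15 = 2 at compile time
Optimized: x = 2


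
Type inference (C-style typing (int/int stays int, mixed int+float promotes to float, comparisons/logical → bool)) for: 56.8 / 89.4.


Operand types: float / float
Rule: mixed int/float promotes to float; int/int stays int
Result type: float


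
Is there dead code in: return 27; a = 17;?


statement follows a return and is unreachable
Dead: 'a = 17'


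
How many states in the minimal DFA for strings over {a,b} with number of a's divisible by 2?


Track (count of a) mod 2: states 0..1, accept at 0
Minimal DFA: 2 states


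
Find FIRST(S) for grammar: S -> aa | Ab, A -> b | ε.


Per alternative of S: FIRST(aa) = {a}; FIRST(Ab) = {b}
FIRST(S) = {a, b}


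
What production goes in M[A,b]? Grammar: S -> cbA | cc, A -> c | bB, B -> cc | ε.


For [A, b]: 'b' ∈ FIRST(bB)
Entry: A -> bB


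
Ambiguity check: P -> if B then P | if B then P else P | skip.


dangling else: 'if B then if B then skip else skip' parses two ways
Ambiguous


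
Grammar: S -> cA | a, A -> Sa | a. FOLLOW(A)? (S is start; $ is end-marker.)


$ ∈ FOLLOW(S). For each A -> αBβ: add FIRST(β)\{ε} to FOLLOW(B); if β nullable, add FOLLOW(A).
FOLLOW(A) = {$, a}


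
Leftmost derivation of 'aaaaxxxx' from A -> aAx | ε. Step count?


Derivation: A => aAx => aaAxx => aaaAxxx => aaaaAxxxx => aaaaxxxx
Steps: 5


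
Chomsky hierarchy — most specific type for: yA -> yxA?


LHS has context (more than one symbol) and |LHS| ≤ |RHS|
Classification: Type 1 (Context-Sensitive)


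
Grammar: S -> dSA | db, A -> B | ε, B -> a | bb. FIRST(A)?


Per alternative of A: FIRST(B) = {a, b}; FIRST(ε) = {ε}
FIRST(A) = {a, b, ε}


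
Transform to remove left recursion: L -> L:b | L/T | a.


Left-recursive alternatives: L:b, L/T; non-recursive: a
Introduce L': L -> aL', L' -> :bL' | /TL' | ε


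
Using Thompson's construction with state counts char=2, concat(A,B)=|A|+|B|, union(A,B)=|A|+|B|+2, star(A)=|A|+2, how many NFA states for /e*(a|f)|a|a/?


Syntax tree has 5 char leaf(s), 3 union(s), 1 star(s)
chars contribute 5×2 = 10; each union adds +2; each star adds +2
Total: 10 + 6 + 2 = 18 states


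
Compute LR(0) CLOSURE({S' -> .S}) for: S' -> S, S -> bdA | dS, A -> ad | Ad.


Start: S' -> .S
For each item with dot before a nonterminal B, add B -> .γ for every B-production
Closure: [S' -> .S, S -> .bdA, S -> .dS]


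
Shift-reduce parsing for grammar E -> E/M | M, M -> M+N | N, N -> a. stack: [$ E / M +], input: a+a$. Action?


no handle; shift 'a'
Action: shift


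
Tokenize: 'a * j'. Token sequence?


Scan left to right, longest-match per lexeme
Tokens: ID(a), OP(*), ID(j)


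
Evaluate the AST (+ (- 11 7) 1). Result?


Evaluate inner: (- 11 7) = 4
Evaluate root: (+ 4 1) = 5
Result: 5


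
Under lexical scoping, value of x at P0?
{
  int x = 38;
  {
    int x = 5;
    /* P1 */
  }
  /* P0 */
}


x declared in the same block as P0
x = 38


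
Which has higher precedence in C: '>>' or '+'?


'+' is additive (level 9); '>>' is shift (level 8)
Higher level binds tighter
'+' has higher precedence than '>>'


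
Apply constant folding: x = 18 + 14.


18 + 14 = 32 at compile time
Optimized: x = 32


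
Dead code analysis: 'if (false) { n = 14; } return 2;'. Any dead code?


condition is constant false, so the whole block is unreachable
Dead: 'if (false) { n = 14; }'


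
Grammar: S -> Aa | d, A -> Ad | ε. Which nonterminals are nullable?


A nonterminal is nullable iff some alternative derives ε (directly, or every symbol in it is nullable)
Nullable: {A}


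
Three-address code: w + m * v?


Break into single-operator statements:
t1 = m * v
t2 = w + t1


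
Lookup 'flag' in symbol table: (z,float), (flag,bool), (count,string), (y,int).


Lookup 'flag' → type bool


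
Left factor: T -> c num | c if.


Common prefix: 'c'
Factored: T -> c T', T' -> num | if


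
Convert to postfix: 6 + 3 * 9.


* has higher precedence, evaluate 3*9 first
Postfix: 6 3 9 * +


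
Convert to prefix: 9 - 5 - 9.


left-to-right (same/higher precedence on left): tree is (- (- 9 5) 9)
Prefix: - - 9 5 9


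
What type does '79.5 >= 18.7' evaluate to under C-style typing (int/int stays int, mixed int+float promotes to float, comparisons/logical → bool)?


Operand types: float >= float
Rule: comparison yields bool
Result type: bool


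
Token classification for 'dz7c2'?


Pattern: letter/underscore followed by alphanumerics, not a keyword
Type: IDENTIFIER


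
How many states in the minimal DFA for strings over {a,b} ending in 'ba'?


Track the longest suffix of input matching a prefix of 'ba': 3 classes (prefixes of length 0..2)
Minimal DFA: 3 states


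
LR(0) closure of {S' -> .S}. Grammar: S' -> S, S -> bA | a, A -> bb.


Start: S' -> .S
For each item with dot before a nonterminal B, add B -> .γ for every B-production
Closure: [S' -> .S, S -> .bA, S -> .a]


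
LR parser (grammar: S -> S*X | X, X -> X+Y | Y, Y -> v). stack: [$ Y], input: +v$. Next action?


'Y' (not preceded by X+) is the handle for X -> Y
Action: reduce (X -> Y)


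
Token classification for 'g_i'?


Pattern: letter/underscore followed by alphanumerics, not a keyword
Type: IDENTIFIER


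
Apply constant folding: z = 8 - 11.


8 - 11 = -3 at compile time
Optimized: z = -3


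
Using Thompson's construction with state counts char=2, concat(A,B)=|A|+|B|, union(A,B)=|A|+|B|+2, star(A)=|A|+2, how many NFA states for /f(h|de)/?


Syntax tree has 4 char leaf(s), 1 union(s), 0 star(s)
chars contribute 4×2 = 8; each union adds +2; each star adds +2
Total: 8 + 2 + 0 = 10 states


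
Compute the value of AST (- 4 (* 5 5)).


Evaluate inner: (* 5 5) = 25
Evaluate root: (- 4 25) = -21
Result: -21


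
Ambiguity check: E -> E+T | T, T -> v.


precedence layered via separate nonterminal T: deterministic
Unambiguous


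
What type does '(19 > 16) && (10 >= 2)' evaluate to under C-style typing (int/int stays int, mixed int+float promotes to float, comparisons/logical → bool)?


Operand types: bool && bool
Rule: logical operators take bool operands and yield bool
Result type: bool


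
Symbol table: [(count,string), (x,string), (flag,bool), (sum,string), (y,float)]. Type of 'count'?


Lookup 'count' → type string


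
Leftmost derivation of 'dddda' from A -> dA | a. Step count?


Derivation: A => dA => ddA => dddA => ddddA => dddda
Steps: 5


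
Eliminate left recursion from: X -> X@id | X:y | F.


Left-recursive alternatives: X@id, X:y; non-recursive: F
Introduce X': X -> FX', X' -> @idX' | :yX' | ε


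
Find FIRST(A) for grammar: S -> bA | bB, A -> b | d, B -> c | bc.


Per alternative of A: FIRST(b) = {b}; FIRST(d) = {d}
FIRST(A) = {b, d}


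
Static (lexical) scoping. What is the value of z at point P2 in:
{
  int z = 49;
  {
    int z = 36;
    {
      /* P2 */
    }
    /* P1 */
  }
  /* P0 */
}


P2's block does not declare z; resolves to the enclosing declaration at depth 1
z = 36


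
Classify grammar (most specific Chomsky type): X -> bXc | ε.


Single nonterminal LHS, but b^n c^n is not regular
Classification: Type 2 (Context-Free)


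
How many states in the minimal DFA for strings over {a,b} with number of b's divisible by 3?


Track (count of b) mod 3: states 0..2, accept at 0
Minimal DFA: 3 states


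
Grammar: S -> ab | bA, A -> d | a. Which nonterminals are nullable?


A nonterminal is nullable iff some alternative derives ε (directly, or every symbol in it is nullable)
Nullable: {}


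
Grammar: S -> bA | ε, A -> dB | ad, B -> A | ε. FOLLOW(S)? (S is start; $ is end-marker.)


$ ∈ FOLLOW(S). For each A -> αBβ: add FIRST(β)\{ε} to FOLLOW(B); if β nullable, add FOLLOW(A).
FOLLOW(S) = {$}


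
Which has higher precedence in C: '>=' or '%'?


'%' is multiplicative (level 10); '>=' is relational (level 7)
Higher level binds tighter
'%' has higher precedence than '>='


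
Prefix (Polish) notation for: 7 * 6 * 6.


left-to-right (same/higher precedence on left): tree is (* (* 7 6) 6)
Prefix: * * 7 6 6


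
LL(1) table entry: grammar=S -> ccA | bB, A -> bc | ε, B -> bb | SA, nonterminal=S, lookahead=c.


For [S, c]: 'c' ∈ FIRST(ccA)
Entry: S -> ccA


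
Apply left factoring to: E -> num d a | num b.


Common prefix: 'num'
Factored: E -> num E', E' -> d a | b
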